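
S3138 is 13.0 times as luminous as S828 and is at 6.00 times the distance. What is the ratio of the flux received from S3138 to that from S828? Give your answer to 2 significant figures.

0.36

F = L/(4πd²), so F_S3138/F_S828 = (L_S3138/L_S828) / (d_S3138/d_S828)²
= 13.0 / (6.00)² = 13.0 / 36.00 = 0.3611.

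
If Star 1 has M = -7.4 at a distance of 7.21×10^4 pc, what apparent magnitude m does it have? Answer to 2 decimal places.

11.89

m = M + 5 log₁₀(d/10 pc) = -7.4 + 5 log₁₀(7.21×10^4/10)
  = -7.4 + 5 × 3.858 = -7.4 + 19.29 = 11.89.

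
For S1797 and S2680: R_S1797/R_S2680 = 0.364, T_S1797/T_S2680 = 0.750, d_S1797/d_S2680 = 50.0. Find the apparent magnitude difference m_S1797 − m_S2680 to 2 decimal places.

L_S1797/L_S2680 = (0.364)²(0.750)⁴ = 0.04192.
F_S1797/F_S2680 = (L_S1797/L_S2680)/(d_S1797/d_S2680)² = 0.04192/2500 = 1.677×10^-5.
m_S1797 − m_S2680 = −2.5 log₁₀(1.677×10^-5) = 11.94.

11.94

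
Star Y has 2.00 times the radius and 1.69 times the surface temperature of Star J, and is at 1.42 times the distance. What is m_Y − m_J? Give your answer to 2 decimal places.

L_Y/L_J = (2.00)²(1.69)⁴ = 32.63.
F_Y/F_J = (L_Y/L_J)/(d_Y/d_J)² = 32.63/2.016 = 16.18.
m_Y − m_J = −2.5 log₁₀(16.18) = -3.02.

-3.02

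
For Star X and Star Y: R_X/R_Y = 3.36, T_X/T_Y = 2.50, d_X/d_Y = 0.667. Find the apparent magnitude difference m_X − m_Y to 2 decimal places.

L_X/L_Y = (3.36)²(2.50)⁴ = 441.0.
F_X/F_Y = (L_X/L_Y)/(d_X/d_Y)² = 441.0/0.4449 = 991.3.
m_X − m_Y = −2.5 log₁₀(991.3) = -7.49.

-7.49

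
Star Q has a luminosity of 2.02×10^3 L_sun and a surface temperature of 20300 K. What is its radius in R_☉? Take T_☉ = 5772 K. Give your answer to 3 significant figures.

3.63 R_☉

R/R_☉ = √(L/L_☉) / (T/T_☉)² = √(2.02×10^3) / (3.517)²
       = 44.94 / 12.37 = 3.634.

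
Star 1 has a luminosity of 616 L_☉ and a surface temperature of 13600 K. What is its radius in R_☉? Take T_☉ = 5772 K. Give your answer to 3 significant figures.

4.47 R_☉

R/R_☉ = √(L/L_☉) / (T/T_☉)² = √(616) / (2.356)²
       = 24.82 / 5.552 = 4.471.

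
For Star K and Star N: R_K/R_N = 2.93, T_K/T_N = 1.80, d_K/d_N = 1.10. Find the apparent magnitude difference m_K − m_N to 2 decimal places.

-4.68

L_K/L_N = (2.93)²(1.80)⁴ = 90.12.
F_K/F_N = (L_K/L_N)/(d_K/d_N)² = 90.12/1.210 = 74.48.
m_K − m_N = −2.5 log₁₀(74.48) = -4.68.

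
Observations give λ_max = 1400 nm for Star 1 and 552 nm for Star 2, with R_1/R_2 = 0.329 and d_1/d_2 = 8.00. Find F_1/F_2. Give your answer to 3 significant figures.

Wien's law: T_1/T_2 = λ_2/λ_1 = 552/1400 = 0.3943.
L_1/L_2 = (R_1/R_2)²(T_1/T_2)⁴ = (0.329)²(0.3943)⁴ = 0.002616.
F_1/F_2 = (L_1/L_2)/(d_1/d_2)² = 0.002616/(8.00)² = 4.087×10^-5.

4.09×10^-5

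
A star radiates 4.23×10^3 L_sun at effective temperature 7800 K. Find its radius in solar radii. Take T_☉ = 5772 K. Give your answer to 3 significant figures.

35.6 solar radii

R/R_☉ = √(L/L_☉) / (T/T_☉)² = √(4.23×10^3) / (1.351)²
       = 65.04 / 1.826 = 35.62.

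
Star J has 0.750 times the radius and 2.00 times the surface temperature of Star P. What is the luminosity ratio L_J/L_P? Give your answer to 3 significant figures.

From the Stefan–Boltzmann law, L ∝ R²T⁴, so
L_J/L_P = (R_J/R_P)² (T_J/T_P)⁴ = (0.750)² × (2.00)⁴ = 0.5625 × 16.00 = 9.000.

9.00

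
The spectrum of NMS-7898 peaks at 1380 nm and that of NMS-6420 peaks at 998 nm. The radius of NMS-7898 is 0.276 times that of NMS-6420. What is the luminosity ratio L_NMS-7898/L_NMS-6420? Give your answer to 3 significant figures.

Wien's law gives T ∝ 1/λ_max, so T_NMS-7898/T_NMS-6420 = λ_NMS-6420/λ_NMS-7898 = 998/1380 = 0.7232.
Then L ∝ R²T⁴ gives L_NMS-7898/L_NMS-6420 = (0.276)² × (0.7232)⁴ = 0.07618 × 0.2735 = 0.02084.

0.0208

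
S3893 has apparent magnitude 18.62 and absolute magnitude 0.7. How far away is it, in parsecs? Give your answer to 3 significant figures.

3.84×10^4 pc

m − M = 5 log₁₀(d/10 pc)
18.62 − (0.7) = 17.92 = 5 log₁₀(d/10)
d = 10 × 10^(17.92/5) = 10 × 10^3.584 = 3.837×10^4 pc.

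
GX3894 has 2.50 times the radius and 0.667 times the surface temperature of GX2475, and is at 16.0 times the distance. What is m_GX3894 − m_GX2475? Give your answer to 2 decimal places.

L_GX3894/L_GX2475 = (2.50)²(0.667)⁴ = 1.237.
F_GX3894/F_GX2475 = (L_GX3894/L_GX2475)/(d_GX3894/d_GX2475)² = 1.237/256.0 = 0.004832.
m_GX3894 − m_GX2475 = −2.5 log₁₀(0.004832) = 5.79.

5.79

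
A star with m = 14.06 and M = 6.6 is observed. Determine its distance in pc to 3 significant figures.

m − M = 5 log₁₀(d/10 pc)
14.06 − (6.6) = 7.46 = 5 log₁₀(d/10)
d = 10 × 10^(7.46/5) = 10 × 10^1.492 = 310.5 pc.

310 pc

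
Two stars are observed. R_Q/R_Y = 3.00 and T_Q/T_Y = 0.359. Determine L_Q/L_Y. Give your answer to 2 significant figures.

0.15

From the Stefan–Boltzmann law, L ∝ R²T⁴, so
L_Q/L_Y = (R_Q/R_Y)² (T_Q/T_Y)⁴ = (3.00)² × (0.359)⁴ = 9.000 × 0.01661 = 0.1495.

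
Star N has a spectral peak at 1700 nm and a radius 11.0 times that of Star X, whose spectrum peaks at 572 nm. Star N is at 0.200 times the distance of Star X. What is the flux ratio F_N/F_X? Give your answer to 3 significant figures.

38.8

Wien's law: T_N/T_X = λ_X/λ_N = 572/1700 = 0.3365.
L_N/L_X = (R_N/R_X)²(T_N/T_X)⁴ = (11.0)²(0.3365)⁴ = 1.551.
F_N/F_X = (L_N/L_X)/(d_N/d_X)² = 1.551/(0.200)² = 38.77.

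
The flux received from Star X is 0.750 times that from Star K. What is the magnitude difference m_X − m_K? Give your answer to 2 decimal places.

m_X − m_K = −2.5 log₁₀(F_X/F_K) = −2.5 log₁₀(0.750) = −2.5 × (-0.125) = 0.312.

0.31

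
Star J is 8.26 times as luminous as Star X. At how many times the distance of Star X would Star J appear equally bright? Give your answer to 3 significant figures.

Equal flux requires L_J/d_J² = L_X/d_X², so d_J/d_X = √(L_J/L_X)
= √(8.26) = 2.874.

2.87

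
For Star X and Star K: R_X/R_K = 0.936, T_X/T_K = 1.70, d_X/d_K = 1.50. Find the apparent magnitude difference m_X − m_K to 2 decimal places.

L_X/L_K = (0.936)²(1.70)⁴ = 7.317.
F_X/F_K = (L_X/L_K)/(d_X/d_K)² = 7.317/2.250 = 3.252.
m_X − m_K = −2.5 log₁₀(3.252) = -1.28.

-1.28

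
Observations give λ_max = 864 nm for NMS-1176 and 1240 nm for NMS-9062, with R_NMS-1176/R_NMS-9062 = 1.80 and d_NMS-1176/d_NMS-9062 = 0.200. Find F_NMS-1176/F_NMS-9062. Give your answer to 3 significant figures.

344

Wien's law: T_NMS-1176/T_NMS-9062 = λ_NMS-9062/λ_NMS-1176 = 1240/864 = 1.435.
L_NMS-1176/L_NMS-9062 = (R_NMS-1176/R_NMS-9062)²(T_NMS-1176/T_NMS-9062)⁴ = (1.80)²(1.435)⁴ = 13.75.
F_NMS-1176/F_NMS-9062 = (L_NMS-1176/L_NMS-9062)/(d_NMS-1176/d_NMS-9062)² = 13.75/(0.200)² = 343.7.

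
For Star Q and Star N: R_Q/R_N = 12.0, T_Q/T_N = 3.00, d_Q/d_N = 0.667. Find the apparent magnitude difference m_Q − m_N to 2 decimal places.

L_Q/L_N = (12.0)²(3.00)⁴ = 1.166×10^4.
F_Q/F_N = (L_Q/L_N)/(d_Q/d_N)² = 1.166×10^4/0.4449 = 2.622×10^4.
m_Q − m_N = −2.5 log₁₀(2.622×10^4) = -11.05.

-11.05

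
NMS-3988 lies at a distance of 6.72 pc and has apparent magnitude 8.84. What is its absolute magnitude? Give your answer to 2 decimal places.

9.70

M = m − 5 log₁₀(d/10 pc) = 8.84 − 5 log₁₀(6.72/10)
  = 8.84 − 5 × -0.173 = 8.84 − -0.86 = 9.70.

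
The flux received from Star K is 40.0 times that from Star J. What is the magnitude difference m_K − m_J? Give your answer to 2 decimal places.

-4.01

m_K − m_J = −2.5 log₁₀(F_K/F_J) = −2.5 log₁₀(40.0) = −2.5 × (1.602) = -4.005.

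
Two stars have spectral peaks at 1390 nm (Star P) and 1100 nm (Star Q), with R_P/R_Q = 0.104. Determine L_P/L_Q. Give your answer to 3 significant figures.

0.00424

Wien's law gives T ∝ 1/λ_max, so T_P/T_Q = λ_Q/λ_P = 1100/1390 = 0.7914.
Then L ∝ R²T⁴ gives L_P/L_Q = (0.104)² × (0.7914)⁴ = 0.01082 × 0.3922 = 0.004242.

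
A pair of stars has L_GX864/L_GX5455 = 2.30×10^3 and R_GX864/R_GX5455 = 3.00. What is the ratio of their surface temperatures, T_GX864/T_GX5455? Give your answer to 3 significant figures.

4.00

L ∝ R²T⁴ gives T ∝ (L/R²)^(1/4), so
T_GX864/T_GX5455 = (2.30×10^3 / 3.00²)^(1/4) = (255.6)^(1/4) = 3.998.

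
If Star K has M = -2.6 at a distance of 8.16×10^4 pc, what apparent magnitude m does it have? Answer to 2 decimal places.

m = M + 5 log₁₀(d/10 pc) = -2.6 + 5 log₁₀(8.16×10^4/10)
  = -2.6 + 5 × 3.912 = -2.6 + 19.56 = 16.96.

16.96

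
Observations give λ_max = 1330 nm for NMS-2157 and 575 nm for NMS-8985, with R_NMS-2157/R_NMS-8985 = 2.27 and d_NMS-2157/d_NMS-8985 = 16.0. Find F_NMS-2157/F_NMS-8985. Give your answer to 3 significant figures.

7.03×10^-4

Wien's law: T_NMS-2157/T_NMS-8985 = λ_NMS-8985/λ_NMS-2157 = 575/1330 = 0.4323.
L_NMS-2157/L_NMS-8985 = (R_NMS-2157/R_NMS-8985)²(T_NMS-2157/T_NMS-8985)⁴ = (2.27)²(0.4323)⁴ = 0.1800.
F_NMS-2157/F_NMS-8985 = (L_NMS-2157/L_NMS-8985)/(d_NMS-2157/d_NMS-8985)² = 0.1800/(16.0)² = 7.032×10^-4.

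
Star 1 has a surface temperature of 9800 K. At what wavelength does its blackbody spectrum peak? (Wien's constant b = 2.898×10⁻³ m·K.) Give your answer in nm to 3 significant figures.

296 nm

λ_max = b/T = 2.898×10⁻³ / 9800 = 2.96×10^-7 m = 295.7 nm.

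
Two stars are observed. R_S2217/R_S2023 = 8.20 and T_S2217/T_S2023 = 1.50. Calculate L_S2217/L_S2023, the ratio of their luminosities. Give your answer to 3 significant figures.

340

From the Stefan–Boltzmann law, L ∝ R²T⁴, so
L_S2217/L_S2023 = (R_S2217/R_S2023)² (T_S2217/T_S2023)⁴ = (8.20)² × (1.50)⁴ = 67.24 × 5.062 = 340.4.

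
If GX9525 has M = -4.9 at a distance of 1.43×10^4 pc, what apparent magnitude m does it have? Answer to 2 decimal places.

10.88

m = M + 5 log₁₀(d/10 pc) = -4.9 + 5 log₁₀(1.43×10^4/10)
  = -4.9 + 5 × 3.155 = -4.9 + 15.78 = 10.88.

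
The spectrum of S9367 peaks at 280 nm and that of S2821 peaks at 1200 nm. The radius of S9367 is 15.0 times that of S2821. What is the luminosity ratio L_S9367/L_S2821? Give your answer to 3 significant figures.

7.59×10^4

Wien's law gives T ∝ 1/λ_max, so T_S9367/T_S2821 = λ_S2821/λ_S9367 = 1200/280 = 4.286.
Then L ∝ R²T⁴ gives L_S9367/L_S2821 = (15.0)² × (4.286)⁴ = 225.0 × 337.4 = 7.591×10^4.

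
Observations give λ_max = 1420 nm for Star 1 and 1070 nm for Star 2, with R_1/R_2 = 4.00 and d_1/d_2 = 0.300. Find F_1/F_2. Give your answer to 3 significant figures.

57.3

Wien's law: T_1/T_2 = λ_2/λ_1 = 1070/1420 = 0.7535.
L_1/L_2 = (R_1/R_2)²(T_1/T_2)⁴ = (4.00)²(0.7535)⁴ = 5.158.
F_1/F_2 = (L_1/L_2)/(d_1/d_2)² = 5.158/(0.300)² = 57.31.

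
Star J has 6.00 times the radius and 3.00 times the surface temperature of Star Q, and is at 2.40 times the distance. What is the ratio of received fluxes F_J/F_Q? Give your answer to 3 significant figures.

L_J/L_Q = (R_J/R_Q)²(T_J/T_Q)⁴ = (6.00)² × (3.00)⁴ = 2916.
F_J/F_Q = (L_J/L_Q)/(d_J/d_Q)² = 2916 / (2.40)² = 506.2.

506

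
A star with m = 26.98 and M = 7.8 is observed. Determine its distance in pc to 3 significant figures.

m − M = 5 log₁₀(d/10 pc)
26.98 − (7.8) = 19.18 = 5 log₁₀(d/10)
d = 10 × 10^(19.18/5) = 10 × 10^3.836 = 6.855×10^4 pc.

6.85×10^4 pc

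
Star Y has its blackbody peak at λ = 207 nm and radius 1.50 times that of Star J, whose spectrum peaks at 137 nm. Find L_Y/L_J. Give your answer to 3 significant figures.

Wien's law gives T ∝ 1/λ_max, so T_Y/T_J = λ_J/λ_Y = 137/207 = 0.6618.
Then L ∝ R²T⁴ gives L_Y/L_J = (1.50)² × (0.6618)⁴ = 2.250 × 0.1919 = 0.4317.

0.432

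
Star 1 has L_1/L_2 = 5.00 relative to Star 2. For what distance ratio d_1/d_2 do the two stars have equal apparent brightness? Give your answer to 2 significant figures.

Equal flux requires L_1/d_1² = L_2/d_2², so d_1/d_2 = √(L_1/L_2)
= √(5.00) = 2.236.

2.2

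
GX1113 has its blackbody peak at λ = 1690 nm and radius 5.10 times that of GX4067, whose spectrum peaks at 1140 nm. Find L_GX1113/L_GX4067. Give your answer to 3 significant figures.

5.39

Wien's law gives T ∝ 1/λ_max, so T_GX1113/T_GX4067 = λ_GX4067/λ_GX1113 = 1140/1690 = 0.6746.
Then L ∝ R²T⁴ gives L_GX1113/L_GX4067 = (5.10)² × (0.6746)⁴ = 26.01 × 0.2070 = 5.385.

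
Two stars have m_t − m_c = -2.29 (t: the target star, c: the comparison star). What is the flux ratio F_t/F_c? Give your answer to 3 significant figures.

F_t/F_c = 10^(−(m_t − m_c)/2.5) = 10^(2.29/2.5) = 10^0.916 = 8.241.

8.24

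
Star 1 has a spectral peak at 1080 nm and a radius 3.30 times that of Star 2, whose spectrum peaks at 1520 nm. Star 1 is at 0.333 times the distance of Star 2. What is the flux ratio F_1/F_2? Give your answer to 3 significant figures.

385

Wien's law: T_1/T_2 = λ_2/λ_1 = 1520/1080 = 1.407.
L_1/L_2 = (R_1/R_2)²(T_1/T_2)⁴ = (3.30)²(1.407)⁴ = 42.73.
F_1/F_2 = (L_1/L_2)/(d_1/d_2)² = 42.73/(0.333)² = 385.3.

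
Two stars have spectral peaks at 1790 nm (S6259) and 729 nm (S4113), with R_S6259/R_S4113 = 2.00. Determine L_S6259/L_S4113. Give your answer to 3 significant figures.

0.110

Wien's law gives T ∝ 1/λ_max, so T_S6259/T_S4113 = λ_S4113/λ_S6259 = 729/1790 = 0.4073.
Then L ∝ R²T⁴ gives L_S6259/L_S4113 = (2.00)² × (0.4073)⁴ = 4.000 × 0.02751 = 0.1100.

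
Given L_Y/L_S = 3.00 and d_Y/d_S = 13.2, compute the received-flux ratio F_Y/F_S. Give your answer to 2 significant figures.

0.017

F = L/(4πd²), so F_Y/F_S = (L_Y/L_S) / (d_Y/d_S)²
= 3.00 / (13.2)² = 3.00 / 174.2 = 0.01722.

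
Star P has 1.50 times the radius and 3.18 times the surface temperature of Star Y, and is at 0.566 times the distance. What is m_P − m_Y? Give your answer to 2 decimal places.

L_P/L_Y = (1.50)²(3.18)⁴ = 230.1.
F_P/F_Y = (L_P/L_Y)/(d_P/d_Y)² = 230.1/0.3204 = 718.2.
m_P − m_Y = −2.5 log₁₀(718.2) = -7.14.

-7.14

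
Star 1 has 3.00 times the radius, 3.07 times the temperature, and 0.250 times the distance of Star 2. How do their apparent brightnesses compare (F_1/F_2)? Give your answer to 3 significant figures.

L_1/L_2 = (R_1/R_2)²(T_1/T_2)⁴ = (3.00)² × (3.07)⁴ = 799.5.
F_1/F_2 = (L_1/L_2)/(d_1/d_2)² = 799.5 / (0.250)² = 1.279×10^4.

1.28×10^4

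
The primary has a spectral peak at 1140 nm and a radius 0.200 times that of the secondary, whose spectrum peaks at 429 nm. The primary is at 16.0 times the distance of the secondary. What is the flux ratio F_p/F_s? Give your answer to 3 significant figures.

Wien's law: T_p/T_s = λ_s/λ_p = 429/1140 = 0.3763.
L_p/L_s = (R_p/R_s)²(T_p/T_s)⁴ = (0.200)²(0.3763)⁴ = 8.022×10^-4.
F_p/F_s = (L_p/L_s)/(d_p/d_s)² = 8.022×10^-4/(16.0)² = 3.134×10^-6.

3.13×10^-6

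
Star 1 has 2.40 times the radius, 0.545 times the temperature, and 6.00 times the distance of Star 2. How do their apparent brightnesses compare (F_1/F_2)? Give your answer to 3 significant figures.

0.0141

L_1/L_2 = (R_1/R_2)²(T_1/T_2)⁴ = (2.40)² × (0.545)⁴ = 0.5082.
F_1/F_2 = (L_1/L_2)/(d_1/d_2)² = 0.5082 / (6.00)² = 0.01412.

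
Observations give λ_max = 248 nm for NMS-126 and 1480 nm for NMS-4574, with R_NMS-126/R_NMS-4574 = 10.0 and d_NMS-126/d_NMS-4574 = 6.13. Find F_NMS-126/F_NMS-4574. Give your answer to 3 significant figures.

Wien's law: T_NMS-126/T_NMS-4574 = λ_NMS-4574/λ_NMS-126 = 1480/248 = 5.968.
L_NMS-126/L_NMS-4574 = (R_NMS-126/R_NMS-4574)²(T_NMS-126/T_NMS-4574)⁴ = (10.0)²(5.968)⁴ = 1.268×10^5.
F_NMS-126/F_NMS-4574 = (L_NMS-126/L_NMS-4574)/(d_NMS-126/d_NMS-4574)² = 1.268×10^5/(6.13)² = 3375.

3.38×10^3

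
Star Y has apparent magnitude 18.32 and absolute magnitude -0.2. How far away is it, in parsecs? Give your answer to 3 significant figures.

m − M = 5 log₁₀(d/10 pc)
18.32 − (-0.2) = 18.52 = 5 log₁₀(d/10)
d = 10 × 10^(18.52/5) = 10 × 10^3.704 = 5.058×10^4 pc.

5.06×10^4 pc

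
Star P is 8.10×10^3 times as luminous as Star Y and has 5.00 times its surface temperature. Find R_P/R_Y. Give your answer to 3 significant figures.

L ∝ R²T⁴ gives R ∝ √L / T², so
R_P/R_Y = √(8.10×10^3) / (5.00)² = 90.00 / 25.00 = 3.600.

3.60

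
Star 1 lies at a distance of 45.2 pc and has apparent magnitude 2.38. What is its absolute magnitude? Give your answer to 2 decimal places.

M = m − 5 log₁₀(d/10 pc) = 2.38 − 5 log₁₀(45.2/10)
  = 2.38 − 5 × 0.655 = 2.38 − 3.28 = -0.90.

-0.90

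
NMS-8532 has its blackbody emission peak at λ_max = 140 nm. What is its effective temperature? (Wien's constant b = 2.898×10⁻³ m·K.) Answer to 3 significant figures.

T = b/λ_max = 2.898×10⁻³ / (140×10⁻⁹) = 2.070×10^4 K.

2.07×10^4 K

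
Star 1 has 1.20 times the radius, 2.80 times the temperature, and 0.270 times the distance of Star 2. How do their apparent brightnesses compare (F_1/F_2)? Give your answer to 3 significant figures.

L_1/L_2 = (R_1/R_2)²(T_1/T_2)⁴ = (1.20)² × (2.80)⁴ = 88.51.
F_1/F_2 = (L_1/L_2)/(d_1/d_2)² = 88.51 / (0.270)² = 1214.

1.21×10^3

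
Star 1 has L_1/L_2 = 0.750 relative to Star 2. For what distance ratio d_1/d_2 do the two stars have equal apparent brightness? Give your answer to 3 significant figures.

Equal flux requires L_1/d_1² = L_2/d_2², so d_1/d_2 = √(L_1/L_2)
= √(0.750) = 0.8660.

0.866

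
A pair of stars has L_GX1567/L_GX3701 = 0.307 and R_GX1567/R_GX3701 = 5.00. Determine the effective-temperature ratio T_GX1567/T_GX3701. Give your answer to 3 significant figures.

0.333

L ∝ R²T⁴ gives T ∝ (L/R²)^(1/4), so
T_GX1567/T_GX3701 = (0.307 / 5.00²)^(1/4) = (0.01228)^(1/4) = 0.3329.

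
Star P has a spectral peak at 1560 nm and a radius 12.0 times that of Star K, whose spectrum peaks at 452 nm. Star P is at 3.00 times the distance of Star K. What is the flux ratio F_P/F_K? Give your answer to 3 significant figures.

Wien's law: T_P/T_K = λ_K/λ_P = 452/1560 = 0.2897.
L_P/L_K = (R_P/R_K)²(T_P/T_K)⁴ = (12.0)²(0.2897)⁴ = 1.015.
F_P/F_K = (L_P/L_K)/(d_P/d_K)² = 1.015/(3.00)² = 0.1128.

0.113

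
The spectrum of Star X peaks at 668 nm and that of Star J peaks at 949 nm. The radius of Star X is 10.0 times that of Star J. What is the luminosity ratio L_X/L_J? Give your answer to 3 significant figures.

407

Wien's law gives T ∝ 1/λ_max, so T_X/T_J = λ_J/λ_X = 949/668 = 1.421.
Then L ∝ R²T⁴ gives L_X/L_J = (10.0)² × (1.421)⁴ = 100.0 × 4.073 = 407.3.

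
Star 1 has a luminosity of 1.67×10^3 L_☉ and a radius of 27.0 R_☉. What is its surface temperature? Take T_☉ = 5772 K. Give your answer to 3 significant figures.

T/T_☉ = (L/L_☉)^(1/4) / (R/R_☉)^(1/2)
T = 5772 × (1.67×10^3)^(1/4) / √(27.0) = 5772 × 6.393 / 5.196 = 7101 K.

7.10×10^3 K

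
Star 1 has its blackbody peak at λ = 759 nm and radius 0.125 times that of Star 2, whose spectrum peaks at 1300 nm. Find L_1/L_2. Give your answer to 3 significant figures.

Wien's law gives T ∝ 1/λ_max, so T_1/T_2 = λ_2/λ_1 = 1300/759 = 1.713.
Then L ∝ R²T⁴ gives L_1/L_2 = (0.125)² × (1.713)⁴ = 0.01562 × 8.606 = 0.1345.

0.134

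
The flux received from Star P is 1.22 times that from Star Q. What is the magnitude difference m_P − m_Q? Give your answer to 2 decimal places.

-0.22

m_P − m_Q = −2.5 log₁₀(F_P/F_Q) = −2.5 log₁₀(1.22) = −2.5 × (0.086) = -0.216.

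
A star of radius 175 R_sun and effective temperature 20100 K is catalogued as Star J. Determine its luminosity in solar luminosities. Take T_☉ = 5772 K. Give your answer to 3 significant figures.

4.50×10^6 solar luminosities

L/L_☉ = (R/R_☉)² (T/T_☉)⁴ = (175)² × (20100/5772)⁴
       = 3.062×10^4 × (3.482)⁴ = 3.062×10^4 × 147.1 = 4.504×10^6.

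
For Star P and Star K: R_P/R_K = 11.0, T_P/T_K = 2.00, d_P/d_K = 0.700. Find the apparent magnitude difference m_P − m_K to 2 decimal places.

L_P/L_K = (11.0)²(2.00)⁴ = 1936.
F_P/F_K = (L_P/L_K)/(d_P/d_K)² = 1936/0.4900 = 3951.
m_P − m_K = −2.5 log₁₀(3951) = -8.99.

-8.99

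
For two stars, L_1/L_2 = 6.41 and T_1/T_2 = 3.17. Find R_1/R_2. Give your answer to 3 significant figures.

0.252

L ∝ R²T⁴ gives R ∝ √L / T², so
R_1/R_2 = √(6.41) / (3.17)² = 2.532 / 10.05 = 0.2519.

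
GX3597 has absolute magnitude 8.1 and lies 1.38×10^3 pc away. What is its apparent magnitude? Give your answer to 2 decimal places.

18.80

m = M + 5 log₁₀(d/10 pc) = 8.1 + 5 log₁₀(1.38×10^3/10)
  = 8.1 + 5 × 2.140 = 8.1 + 10.70 = 18.80.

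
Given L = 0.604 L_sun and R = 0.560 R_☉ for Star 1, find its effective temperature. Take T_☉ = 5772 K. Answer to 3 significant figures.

6.80×10^3 K

T/T_☉ = (L/L_☉)^(1/4) / (R/R_☉)^(1/2)
T = 5772 × (0.604)^(1/4) / √(0.560) = 5772 × 0.8816 / 0.7483 = 6800 K.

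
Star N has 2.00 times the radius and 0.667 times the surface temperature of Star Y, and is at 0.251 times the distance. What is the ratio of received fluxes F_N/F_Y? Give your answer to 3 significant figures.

L_N/L_Y = (R_N/R_Y)²(T_N/T_Y)⁴ = (2.00)² × (0.667)⁴ = 0.7917.
F_N/F_Y = (L_N/L_Y)/(d_N/d_Y)² = 0.7917 / (0.251)² = 12.57.

12.6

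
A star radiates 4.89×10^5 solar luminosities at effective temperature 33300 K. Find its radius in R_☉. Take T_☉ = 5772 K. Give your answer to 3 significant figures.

21.0 R_☉

R/R_☉ = √(L/L_☉) / (T/T_☉)² = √(4.89×10^5) / (5.769)²
       = 699.3 / 33.28 = 21.01.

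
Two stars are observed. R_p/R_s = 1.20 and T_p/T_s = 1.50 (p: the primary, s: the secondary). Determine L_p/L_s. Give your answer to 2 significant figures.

7.3

From the Stefan–Boltzmann law, L ∝ R²T⁴, so
L_p/L_s = (R_p/R_s)² (T_p/T_s)⁴ = (1.20)² × (1.50)⁴ = 1.440 × 5.062 = 7.290.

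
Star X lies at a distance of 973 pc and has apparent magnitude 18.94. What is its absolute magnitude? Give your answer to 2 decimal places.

M = m − 5 log₁₀(d/10 pc) = 18.94 − 5 log₁₀(973/10)
  = 18.94 − 5 × 1.988 = 18.94 − 9.94 = 9.00.

9.00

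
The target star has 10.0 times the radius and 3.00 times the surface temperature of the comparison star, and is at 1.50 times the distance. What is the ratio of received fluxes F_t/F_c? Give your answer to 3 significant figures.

L_t/L_c = (R_t/R_c)²(T_t/T_c)⁴ = (10.0)² × (3.00)⁴ = 8100.
F_t/F_c = (L_t/L_c)/(d_t/d_c)² = 8100 / (1.50)² = 3600.

3.60×10^3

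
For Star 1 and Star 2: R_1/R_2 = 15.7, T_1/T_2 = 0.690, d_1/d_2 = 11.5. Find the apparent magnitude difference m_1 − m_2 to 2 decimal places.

0.94

L_1/L_2 = (15.7)²(0.690)⁴ = 55.87.
F_1/F_2 = (L_1/L_2)/(d_1/d_2)² = 55.87/132.2 = 0.4225.
m_1 − m_2 = −2.5 log₁₀(0.4225) = 0.94.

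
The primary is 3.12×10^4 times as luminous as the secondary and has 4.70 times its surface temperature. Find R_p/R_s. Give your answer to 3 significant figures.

L ∝ R²T⁴ gives R ∝ √L / T², so
R_p/R_s = √(3.12×10^4) / (4.70)² = 176.6 / 22.09 = 7.996.

8.00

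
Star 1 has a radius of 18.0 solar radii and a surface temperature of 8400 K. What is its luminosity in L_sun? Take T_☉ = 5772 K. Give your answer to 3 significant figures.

L/L_☉ = (R/R_☉)² (T/T_☉)⁴ = (18.0)² × (8400/5772)⁴
       = 324.0 × (1.455)⁴ = 324.0 × 4.486 = 1453.

1.45×10^3 L_sun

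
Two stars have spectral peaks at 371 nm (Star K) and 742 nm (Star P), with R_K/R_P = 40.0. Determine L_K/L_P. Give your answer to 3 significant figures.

2.56×10^4

Wien's law gives T ∝ 1/λ_max, so T_K/T_P = λ_P/λ_K = 742/371 = 2.000.
Then L ∝ R²T⁴ gives L_K/L_P = (40.0)² × (2.000)⁴ = 1600 × 16.00 = 2.560×10^4.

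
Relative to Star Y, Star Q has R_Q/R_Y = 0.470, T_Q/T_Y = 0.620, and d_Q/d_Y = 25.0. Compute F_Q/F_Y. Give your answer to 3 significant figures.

L_Q/L_Y = (R_Q/R_Y)²(T_Q/T_Y)⁴ = (0.470)² × (0.620)⁴ = 0.03264.
F_Q/F_Y = (L_Q/L_Y)/(d_Q/d_Y)² = 0.03264 / (25.0)² = 5.223×10^-5.

5.22×10^-5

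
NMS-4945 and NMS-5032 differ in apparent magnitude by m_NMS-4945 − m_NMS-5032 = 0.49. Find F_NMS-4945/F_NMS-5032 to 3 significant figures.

F_NMS-4945/F_NMS-5032 = 10^(−(m_NMS-4945 − m_NMS-5032)/2.5) = 10^(-0.49/2.5) = 10^-0.196 = 0.6368.

0.637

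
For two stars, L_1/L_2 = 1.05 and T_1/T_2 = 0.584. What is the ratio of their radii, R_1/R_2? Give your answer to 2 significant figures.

3.0

L ∝ R²T⁴ gives R ∝ √L / T², so
R_1/R_2 = √(1.05) / (0.584)² = 1.025 / 0.3411 = 3.004.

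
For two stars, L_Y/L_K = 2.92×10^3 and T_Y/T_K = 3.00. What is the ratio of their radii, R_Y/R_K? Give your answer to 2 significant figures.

6.0

L ∝ R²T⁴ gives R ∝ √L / T², so
R_Y/R_K = √(2.92×10^3) / (3.00)² = 54.04 / 9.000 = 6.004.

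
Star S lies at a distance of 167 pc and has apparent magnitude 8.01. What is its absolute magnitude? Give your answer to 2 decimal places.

1.90

M = m − 5 log₁₀(d/10 pc) = 8.01 − 5 log₁₀(167/10)
  = 8.01 − 5 × 1.223 = 8.01 − 6.11 = 1.90.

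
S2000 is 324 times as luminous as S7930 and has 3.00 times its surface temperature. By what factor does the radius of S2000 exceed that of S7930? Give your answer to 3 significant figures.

L ∝ R²T⁴ gives R ∝ √L / T², so
R_S2000/R_S7930 = √(324) / (3.00)² = 18.00 / 9.000 = 2.000.

2.00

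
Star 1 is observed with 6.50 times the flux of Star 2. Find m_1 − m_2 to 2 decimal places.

m_1 − m_2 = −2.5 log₁₀(F_1/F_2) = −2.5 log₁₀(6.50) = −2.5 × (0.813) = -2.032.

-2.03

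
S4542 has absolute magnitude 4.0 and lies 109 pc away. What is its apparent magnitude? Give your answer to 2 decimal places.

m = M + 5 log₁₀(d/10 pc) = 4.0 + 5 log₁₀(109/10)
  = 4.0 + 5 × 1.037 = 4.0 + 5.19 = 9.19.

9.19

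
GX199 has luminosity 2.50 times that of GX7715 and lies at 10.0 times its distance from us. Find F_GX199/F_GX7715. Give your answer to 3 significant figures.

F = L/(4πd²), so F_GX199/F_GX7715 = (L_GX199/L_GX7715) / (d_GX199/d_GX7715)²
= 2.50 / (10.0)² = 2.50 / 100.0 = 0.02500.

0.0250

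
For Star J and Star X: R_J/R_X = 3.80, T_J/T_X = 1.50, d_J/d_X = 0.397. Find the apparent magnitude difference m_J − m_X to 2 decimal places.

-6.67

L_J/L_X = (3.80)²(1.50)⁴ = 73.10.
F_J/F_X = (L_J/L_X)/(d_J/d_X)² = 73.10/0.1576 = 463.8.
m_J − m_X = −2.5 log₁₀(463.8) = -6.67.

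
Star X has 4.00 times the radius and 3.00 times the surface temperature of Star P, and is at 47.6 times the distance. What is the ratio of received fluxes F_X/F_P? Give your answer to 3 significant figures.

L_X/L_P = (R_X/R_P)²(T_X/T_P)⁴ = (4.00)² × (3.00)⁴ = 1296.
F_X/F_P = (L_X/L_P)/(d_X/d_P)² = 1296 / (47.6)² = 0.5720.

0.572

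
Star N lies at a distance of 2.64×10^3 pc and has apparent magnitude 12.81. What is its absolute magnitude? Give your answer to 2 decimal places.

M = m − 5 log₁₀(d/10 pc) = 12.81 − 5 log₁₀(2.64×10^3/10)
  = 12.81 − 5 × 2.422 = 12.81 − 12.11 = 0.70.

0.70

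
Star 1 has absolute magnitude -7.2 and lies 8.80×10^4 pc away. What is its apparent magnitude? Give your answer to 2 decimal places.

12.52

m = M + 5 log₁₀(d/10 pc) = -7.2 + 5 log₁₀(8.80×10^4/10)
  = -7.2 + 5 × 3.944 = -7.2 + 19.72 = 12.52.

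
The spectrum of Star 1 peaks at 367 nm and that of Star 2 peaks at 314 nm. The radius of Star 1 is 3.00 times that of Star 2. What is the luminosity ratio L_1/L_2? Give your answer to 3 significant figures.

Wien's law gives T ∝ 1/λ_max, so T_1/T_2 = λ_2/λ_1 = 314/367 = 0.8556.
Then L ∝ R²T⁴ gives L_1/L_2 = (3.00)² × (0.8556)⁴ = 9.000 × 0.5359 = 4.823.

4.82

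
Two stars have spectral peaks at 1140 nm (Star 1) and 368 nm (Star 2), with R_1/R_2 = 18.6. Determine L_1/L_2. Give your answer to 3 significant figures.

Wien's law gives T ∝ 1/λ_max, so T_1/T_2 = λ_2/λ_1 = 368/1140 = 0.3228.
Then L ∝ R²T⁴ gives L_1/L_2 = (18.6)² × (0.3228)⁴ = 346.0 × 0.01086 = 3.757.

3.76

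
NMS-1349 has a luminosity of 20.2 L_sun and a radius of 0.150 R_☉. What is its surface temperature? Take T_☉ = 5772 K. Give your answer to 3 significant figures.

T/T_☉ = (L/L_☉)^(1/4) / (R/R_☉)^(1/2)
T = 5772 × (20.2)^(1/4) / √(0.150) = 5772 × 2.120 / 0.3873 = 3.160×10^4 K.

3.16×10^4 K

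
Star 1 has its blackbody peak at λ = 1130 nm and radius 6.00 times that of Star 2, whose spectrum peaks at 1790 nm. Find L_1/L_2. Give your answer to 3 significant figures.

227

Wien's law gives T ∝ 1/λ_max, so T_1/T_2 = λ_2/λ_1 = 1790/1130 = 1.584.
Then L ∝ R²T⁴ gives L_1/L_2 = (6.00)² × (1.584)⁴ = 36.00 × 6.296 = 226.7.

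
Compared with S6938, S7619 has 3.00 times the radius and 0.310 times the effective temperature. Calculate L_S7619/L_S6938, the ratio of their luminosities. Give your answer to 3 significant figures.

0.0831

From the Stefan–Boltzmann law, L ∝ R²T⁴, so
L_S7619/L_S6938 = (R_S7619/R_S6938)² (T_S7619/T_S6938)⁴ = (3.00)² × (0.310)⁴ = 9.000 × 0.009235 = 0.08312.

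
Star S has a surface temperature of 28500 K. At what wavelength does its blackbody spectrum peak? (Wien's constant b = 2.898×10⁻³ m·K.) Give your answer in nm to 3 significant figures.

λ_max = b/T = 2.898×10⁻³ / 28500 = 1.02×10^-7 m = 101.7 nm.

102 nm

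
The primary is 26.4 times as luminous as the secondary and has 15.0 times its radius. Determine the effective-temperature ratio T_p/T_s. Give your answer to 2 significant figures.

L ∝ R²T⁴ gives T ∝ (L/R²)^(1/4), so
T_p/T_s = (26.4 / 15.0²)^(1/4) = (0.1173)^(1/4) = 0.5853.

0.59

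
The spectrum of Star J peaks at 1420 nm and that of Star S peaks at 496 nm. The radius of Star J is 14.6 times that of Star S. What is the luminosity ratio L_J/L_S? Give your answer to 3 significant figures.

Wien's law gives T ∝ 1/λ_max, so T_J/T_S = λ_S/λ_J = 496/1420 = 0.3493.
Then L ∝ R²T⁴ gives L_J/L_S = (14.6)² × (0.3493)⁴ = 213.2 × 0.01489 = 3.173.

3.17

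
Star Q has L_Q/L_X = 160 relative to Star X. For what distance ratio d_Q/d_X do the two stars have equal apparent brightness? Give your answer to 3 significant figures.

12.6

Equal flux requires L_Q/d_Q² = L_X/d_X², so d_Q/d_X = √(L_Q/L_X)
= √(160) = 12.65.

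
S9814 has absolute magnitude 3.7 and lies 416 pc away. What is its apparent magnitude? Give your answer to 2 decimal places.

m = M + 5 log₁₀(d/10 pc) = 3.7 + 5 log₁₀(416/10)
  = 3.7 + 5 × 1.619 = 3.7 + 8.10 = 11.80.

11.80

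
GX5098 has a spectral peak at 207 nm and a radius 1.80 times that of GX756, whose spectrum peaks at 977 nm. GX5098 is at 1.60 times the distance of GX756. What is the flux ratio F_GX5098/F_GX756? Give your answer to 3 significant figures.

Wien's law: T_GX5098/T_GX756 = λ_GX756/λ_GX5098 = 977/207 = 4.720.
L_GX5098/L_GX756 = (R_GX5098/R_GX756)²(T_GX5098/T_GX756)⁴ = (1.80)²(4.720)⁴ = 1608.
F_GX5098/F_GX756 = (L_GX5098/L_GX756)/(d_GX5098/d_GX756)² = 1608/(1.60)² = 628.1.

628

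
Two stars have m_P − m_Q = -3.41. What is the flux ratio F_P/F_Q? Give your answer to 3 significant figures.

F_P/F_Q = 10^(−(m_P − m_Q)/2.5) = 10^(3.41/2.5) = 10^1.364 = 23.12.

23.1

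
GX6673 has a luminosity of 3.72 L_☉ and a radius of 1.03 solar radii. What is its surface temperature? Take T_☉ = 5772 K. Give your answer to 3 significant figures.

T/T_☉ = (L/L_☉)^(1/4) / (R/R_☉)^(1/2)
T = 5772 × (3.72)^(1/4) / √(1.03) = 5772 × 1.389 / 1.015 = 7898 K.

7.90×10^3 K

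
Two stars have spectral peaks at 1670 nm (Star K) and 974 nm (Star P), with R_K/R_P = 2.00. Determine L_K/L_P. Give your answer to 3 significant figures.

0.463

Wien's law gives T ∝ 1/λ_max, so T_K/T_P = λ_P/λ_K = 974/1670 = 0.5832.
Then L ∝ R²T⁴ gives L_K/L_P = (2.00)² × (0.5832)⁴ = 4.000 × 0.1157 = 0.4628.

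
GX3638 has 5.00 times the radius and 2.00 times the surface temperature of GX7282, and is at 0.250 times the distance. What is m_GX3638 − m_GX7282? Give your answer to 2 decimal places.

-9.52

L_GX3638/L_GX7282 = (5.00)²(2.00)⁴ = 400.0.
F_GX3638/F_GX7282 = (L_GX3638/L_GX7282)/(d_GX3638/d_GX7282)² = 400.0/0.06250 = 6400.
m_GX3638 − m_GX7282 = −2.5 log₁₀(6400) = -9.52.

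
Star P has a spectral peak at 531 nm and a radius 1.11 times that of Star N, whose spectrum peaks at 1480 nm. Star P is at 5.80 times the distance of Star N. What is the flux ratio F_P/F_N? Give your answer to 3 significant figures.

Wien's law: T_P/T_N = λ_N/λ_P = 1480/531 = 2.787.
L_P/L_N = (R_P/R_N)²(T_P/T_N)⁴ = (1.11)²(2.787)⁴ = 74.36.
F_P/F_N = (L_P/L_N)/(d_P/d_N)² = 74.36/(5.80)² = 2.210.

2.21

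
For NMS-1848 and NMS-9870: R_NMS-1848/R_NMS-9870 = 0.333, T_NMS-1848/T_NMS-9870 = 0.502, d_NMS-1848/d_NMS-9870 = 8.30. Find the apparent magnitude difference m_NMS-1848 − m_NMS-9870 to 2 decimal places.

9.98

L_NMS-1848/L_NMS-9870 = (0.333)²(0.502)⁴ = 0.007042.
F_NMS-1848/F_NMS-9870 = (L_NMS-1848/L_NMS-9870)/(d_NMS-1848/d_NMS-9870)² = 0.007042/68.89 = 1.022×10^-4.
m_NMS-1848 − m_NMS-9870 = −2.5 log₁₀(1.022×10^-4) = 9.98.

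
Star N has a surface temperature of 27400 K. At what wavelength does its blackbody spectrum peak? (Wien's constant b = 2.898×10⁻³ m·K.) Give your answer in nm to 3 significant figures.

λ_max = b/T = 2.898×10⁻³ / 27400 = 1.06×10^-7 m = 105.8 nm.

106 nm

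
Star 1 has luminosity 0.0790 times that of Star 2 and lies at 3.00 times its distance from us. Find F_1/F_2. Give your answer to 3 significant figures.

0.00878

F = L/(4πd²), so F_1/F_2 = (L_1/L_2) / (d_1/d_2)²
= 0.0790 / (3.00)² = 0.0790 / 9.000 = 0.008778.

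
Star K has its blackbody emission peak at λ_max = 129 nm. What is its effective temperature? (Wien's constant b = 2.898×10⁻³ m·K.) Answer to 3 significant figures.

2.25×10^4 K

T = b/λ_max = 2.898×10⁻³ / (129×10⁻⁹) = 2.247×10^4 K.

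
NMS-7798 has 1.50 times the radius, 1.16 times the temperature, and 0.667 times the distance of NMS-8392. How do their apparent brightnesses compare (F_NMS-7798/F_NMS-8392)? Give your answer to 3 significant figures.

L_NMS-7798/L_NMS-8392 = (R_NMS-7798/R_NMS-8392)²(T_NMS-7798/T_NMS-8392)⁴ = (1.50)² × (1.16)⁴ = 4.074.
F_NMS-7798/F_NMS-8392 = (L_NMS-7798/L_NMS-8392)/(d_NMS-7798/d_NMS-8392)² = 4.074 / (0.667)² = 9.157.

9.16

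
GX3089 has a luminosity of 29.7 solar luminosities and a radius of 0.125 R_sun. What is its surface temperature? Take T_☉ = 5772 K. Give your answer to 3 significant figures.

T/T_☉ = (L/L_☉)^(1/4) / (R/R_☉)^(1/2)
T = 5772 × (29.7)^(1/4) / √(0.125) = 5772 × 2.334 / 0.3536 = 3.811×10^4 K.

3.81×10^4 K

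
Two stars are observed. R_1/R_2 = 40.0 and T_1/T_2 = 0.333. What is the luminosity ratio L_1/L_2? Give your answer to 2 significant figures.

From the Stefan–Boltzmann law, L ∝ R²T⁴, so
L_1/L_2 = (R_1/R_2)² (T_1/T_2)⁴ = (40.0)² × (0.333)⁴ = 1600 × 0.01230 = 19.67.

20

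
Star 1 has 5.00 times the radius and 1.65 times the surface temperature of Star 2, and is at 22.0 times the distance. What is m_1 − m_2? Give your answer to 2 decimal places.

L_1/L_2 = (5.00)²(1.65)⁴ = 185.3.
F_1/F_2 = (L_1/L_2)/(d_1/d_2)² = 185.3/484.0 = 0.3829.
m_1 − m_2 = −2.5 log₁₀(0.3829) = 1.04.

1.04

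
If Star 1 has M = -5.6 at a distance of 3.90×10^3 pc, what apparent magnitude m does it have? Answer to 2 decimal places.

7.36

m = M + 5 log₁₀(d/10 pc) = -5.6 + 5 log₁₀(3.90×10^3/10)
  = -5.6 + 5 × 2.591 = -5.6 + 12.96 = 7.36.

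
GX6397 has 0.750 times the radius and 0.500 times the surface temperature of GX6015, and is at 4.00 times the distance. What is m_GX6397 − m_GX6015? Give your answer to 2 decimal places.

L_GX6397/L_GX6015 = (0.750)²(0.500)⁴ = 0.03516.
F_GX6397/F_GX6015 = (L_GX6397/L_GX6015)/(d_GX6397/d_GX6015)² = 0.03516/16.00 = 0.002197.
m_GX6397 − m_GX6015 = −2.5 log₁₀(0.002197) = 6.65.

6.65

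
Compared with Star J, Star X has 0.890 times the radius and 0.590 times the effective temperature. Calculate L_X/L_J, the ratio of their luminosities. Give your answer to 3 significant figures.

From the Stefan–Boltzmann law, L ∝ R²T⁴, so
L_X/L_J = (R_X/R_J)² (T_X/T_J)⁴ = (0.890)² × (0.590)⁴ = 0.7921 × 0.1212 = 0.09598.

0.0960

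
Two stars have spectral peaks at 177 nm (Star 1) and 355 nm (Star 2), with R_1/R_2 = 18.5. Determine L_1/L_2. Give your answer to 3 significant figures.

5.54×10^3

Wien's law gives T ∝ 1/λ_max, so T_1/T_2 = λ_2/λ_1 = 355/177 = 2.006.
Then L ∝ R²T⁴ gives L_1/L_2 = (18.5)² × (2.006)⁴ = 342.2 × 16.18 = 5538.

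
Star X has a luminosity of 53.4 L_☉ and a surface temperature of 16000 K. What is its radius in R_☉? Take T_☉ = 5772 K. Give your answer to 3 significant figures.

0.951 R_☉

R/R_☉ = √(L/L_☉) / (T/T_☉)² = √(53.4) / (2.772)²
       = 7.308 / 7.684 = 0.9510.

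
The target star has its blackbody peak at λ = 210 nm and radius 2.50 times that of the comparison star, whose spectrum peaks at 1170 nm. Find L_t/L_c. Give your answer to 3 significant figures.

6.02×10^3

Wien's law gives T ∝ 1/λ_max, so T_t/T_c = λ_c/λ_t = 1170/210 = 5.571.
Then L ∝ R²T⁴ gives L_t/L_c = (2.50)² × (5.571)⁴ = 6.250 × 963.5 = 6022.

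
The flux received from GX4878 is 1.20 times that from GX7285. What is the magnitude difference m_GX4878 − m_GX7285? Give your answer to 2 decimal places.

m_GX4878 − m_GX7285 = −2.5 log₁₀(F_GX4878/F_GX7285) = −2.5 log₁₀(1.20) = −2.5 × (0.079) = -0.198.

-0.20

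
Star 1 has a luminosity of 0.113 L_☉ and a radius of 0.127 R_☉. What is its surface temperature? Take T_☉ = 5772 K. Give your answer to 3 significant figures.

T/T_☉ = (L/L_☉)^(1/4) / (R/R_☉)^(1/2)
T = 5772 × (0.113)^(1/4) / √(0.127) = 5772 × 0.5798 / 0.3564 = 9391 K.

9.39×10^3 K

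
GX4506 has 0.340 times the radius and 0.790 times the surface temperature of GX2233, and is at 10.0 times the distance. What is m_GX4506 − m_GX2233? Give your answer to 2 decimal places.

8.37

L_GX4506/L_GX2233 = (0.340)²(0.790)⁴ = 0.04503.
F_GX4506/F_GX2233 = (L_GX4506/L_GX2233)/(d_GX4506/d_GX2233)² = 0.04503/100.0 = 4.503×10^-4.
m_GX4506 − m_GX2233 = −2.5 log₁₀(4.503×10^-4) = 8.37.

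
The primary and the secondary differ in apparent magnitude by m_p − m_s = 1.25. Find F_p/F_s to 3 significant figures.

F_p/F_s = 10^(−(m_p − m_s)/2.5) = 10^(-1.25/2.5) = 10^-0.500 = 0.3162.

0.316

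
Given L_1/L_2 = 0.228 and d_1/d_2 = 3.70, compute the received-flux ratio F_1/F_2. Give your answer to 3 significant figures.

0.0167

F = L/(4πd²), so F_1/F_2 = (L_1/L_2) / (d_1/d_2)²
= 0.228 / (3.70)² = 0.228 / 13.69 = 0.01665.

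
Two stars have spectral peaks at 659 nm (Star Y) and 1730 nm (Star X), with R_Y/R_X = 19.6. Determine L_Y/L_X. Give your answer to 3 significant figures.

Wien's law gives T ∝ 1/λ_max, so T_Y/T_X = λ_X/λ_Y = 1730/659 = 2.625.
Then L ∝ R²T⁴ gives L_Y/L_X = (19.6)² × (2.625)⁴ = 384.2 × 47.49 = 1.825×10^4.

1.82×10^4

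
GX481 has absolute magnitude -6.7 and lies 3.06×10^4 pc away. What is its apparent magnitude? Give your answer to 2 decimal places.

10.73

m = M + 5 log₁₀(d/10 pc) = -6.7 + 5 log₁₀(3.06×10^4/10)
  = -6.7 + 5 × 3.486 = -6.7 + 17.43 = 10.73.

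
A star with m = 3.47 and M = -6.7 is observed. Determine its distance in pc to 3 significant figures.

m − M = 5 log₁₀(d/10 pc)
3.47 − (-6.7) = 10.17 = 5 log₁₀(d/10)
d = 10 × 10^(10.17/5) = 10 × 10^2.034 = 1081 pc.

1.08×10^3 pc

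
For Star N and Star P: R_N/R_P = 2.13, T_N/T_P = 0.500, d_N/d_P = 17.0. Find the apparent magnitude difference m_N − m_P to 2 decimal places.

L_N/L_P = (2.13)²(0.500)⁴ = 0.2836.
F_N/F_P = (L_N/L_P)/(d_N/d_P)² = 0.2836/289.0 = 9.812×10^-4.
m_N − m_P = −2.5 log₁₀(9.812×10^-4) = 7.52.

7.52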